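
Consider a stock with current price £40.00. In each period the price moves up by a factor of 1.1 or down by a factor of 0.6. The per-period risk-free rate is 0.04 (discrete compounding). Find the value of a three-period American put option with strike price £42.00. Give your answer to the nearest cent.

£4.67

Risk-neutral probability p = (1 + 0.04 − 0.6)/(1.1 − 0.6) = 0.4400/0.5000 = 0.8800
Terminal stock prices: S_uuu = 53.24, S_uud = 29.04, S_udd = 15.84, S_ddd = 8.64
Terminal payoffs (K − S): max(-11.24, 0) = 0, max(12.96, 0) = 12.96, max(26.16, 0) = 26.16, max(33.36, 0) = 33.36
Node uu (S = 48.4): continuation = 1/1.04·[0.8800·0.0000 + 0.1200·12.9600] = 1.4954; exercise value = 0.0000 ≤ continuation, so V_uu = 1.4954
Node ud (S = 26.4): continuation = 1/1.04·[0.8800·12.9600 + 0.1200·26.1600] = 13.9846; exercise value = 15.6000 > continuation, so V_ud = 15.6000 (exercise)
Node dd (S = 14.4): continuation = 1/1.04·[0.8800·26.1600 + 0.1200·33.3600] = 25.9846; exercise value = 27.6000 > continuation, so V_dd = 27.6000 (exercise)
Node u (S = 44): continuation = 1/1.04·[0.8800·1.4954 + 0.1200·15.6000] = 3.0653; exercise value = 0.0000 ≤ continuation, so V_u = 3.0653
Node d (S = 24): continuation = 1/1.04·[0.8800·15.6000 + 0.1200·27.6000] = 16.3846; exercise value = 18.0000 > continuation, so V_d = 18.0000 (exercise)
Node 0 (S = 40): continuation = 1/1.04·[0.8800·3.0653 + 0.1200·18.0000] = 4.6707; exercise value = 2.0000 ≤ continuation, so V_0 = 4.6707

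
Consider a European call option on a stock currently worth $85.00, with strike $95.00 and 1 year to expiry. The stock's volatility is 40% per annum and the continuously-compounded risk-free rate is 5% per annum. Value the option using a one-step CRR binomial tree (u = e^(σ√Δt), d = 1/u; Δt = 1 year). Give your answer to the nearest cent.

$14.03

CRR parameters: u = e^(σ√Δt) = e^(0.4·√1) = 1.4918, d = 1/u = 0.6703
Per-period rate: rΔt = 0.05·1 = 0.05, so R = e^0.05 = 1.0513
Risk-neutral probability p = (e^0.05 − 0.6703)/(1.4918 − 0.6703) = 0.3810/0.8215 = 0.4637
Terminal stock prices: S_u = 126.8, S_d = 56.98
Terminal payoffs (S − K): max(31.81, 0) = 31.81, max(-38.02, 0) = 0
Node 0 (S = 85): V_0 = e^(−0.05)·[0.4637·31.8051 + 0.5363·0.0000] = 14.0295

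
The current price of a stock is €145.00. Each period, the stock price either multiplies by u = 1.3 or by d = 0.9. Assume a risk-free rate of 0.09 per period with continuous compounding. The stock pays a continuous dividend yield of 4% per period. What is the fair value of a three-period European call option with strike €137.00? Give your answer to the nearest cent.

Per-period risk-free factor R = e^0.09 = 1.0942; dividend-adjusted growth = e^(0.09−0.04) = 1.0513.
Risk-neutral probability p = (1.0513 − 0.9)/(1.3 − 0.9) = 0.1513/0.4000 = 0.3782
Terminal stock prices: S_uuu = 318.6, S_uud = 220.5, S_udd = 152.7, S_ddd = 105.7
Terminal payoffs (S − K): max(181.6, 0) = 181.6, max(83.55, 0) = 83.55, max(15.69, 0) = 15.69, max(-31.29, 0) = 0
Node uu (S = 245.1): V_uu = e^(−0.09)·[0.3782·181.5650 + 0.6218·83.5450] = 110.2329
Node ud (S = 169.7): V_ud = e^(−0.09)·[0.3782·83.5450 + 0.6218·15.6850] = 37.7894
Node dd (S = 117.5): V_dd = e^(−0.09)·[0.3782·15.6850 + 0.6218·0.0000] = 5.4212
Node u (S = 188.5): V_u = e^(−0.09)·[0.3782·110.2329 + 0.6218·37.7894] = 59.5754
Node d (S = 130.5): V_d = e^(−0.09)·[0.3782·37.7894 + 0.6218·5.4212] = 16.1419
Node 0 (S = 145): V_0 = e^(−0.09)·[0.3782·59.5754 + 0.6218·16.1419] = 29.7645

€29.76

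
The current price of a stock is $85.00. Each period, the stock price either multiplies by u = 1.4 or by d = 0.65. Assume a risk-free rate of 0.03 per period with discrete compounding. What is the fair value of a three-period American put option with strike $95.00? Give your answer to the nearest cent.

$24.09

Risk-neutral probability p = (1 + 0.03 − 0.65)/(1.4 − 0.65) = 0.3800/0.7500 = 0.5067
Terminal stock prices: S_uuu = 233.2, S_uud = 108.3, S_udd = 50.28, S_ddd = 23.34
Terminal payoffs (K − S): max(-138.2, 0) = 0, max(-13.29, 0) = 0, max(44.72, 0) = 44.72, max(71.66, 0) = 71.66
Node uu (S = 166.6): continuation = 1/1.03·[0.5067·0.0000 + 0.4933·0.0000] = 0.0000; exercise value = 0.0000 ≤ continuation, so V_uu = 0.0000
Node ud (S = 77.35): continuation = 1/1.03·[0.5067·0.0000 + 0.4933·44.7225] = 21.4205; exercise value = 17.6500 ≤ continuation, so V_ud = 21.4205
Node dd (S = 35.91): continuation = 1/1.03·[0.5067·44.7225 + 0.4933·71.6569] = 56.3205; exercise value = 59.0875 > continuation, so V_dd = 59.0875 (exercise)
Node u (S = 119): continuation = 1/1.03·[0.5067·0.0000 + 0.4933·21.4205] = 10.2596; exercise value = 0.0000 ≤ continuation, so V_u = 10.2596
Node d (S = 55.25): continuation = 1/1.03·[0.5067·21.4205 + 0.4933·59.0875] = 38.8377; exercise value = 39.7500 > continuation, so V_d = 39.7500 (exercise)
Node 0 (S = 85): continuation = 1/1.03·[0.5067·10.2596 + 0.4933·39.7500] = 24.0857; exercise value = 10.0000 ≤ continuation, so V_0 = 24.0857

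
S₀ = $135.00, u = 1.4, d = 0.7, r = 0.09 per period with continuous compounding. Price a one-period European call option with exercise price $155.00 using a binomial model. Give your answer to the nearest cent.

Risk-neutral probability p = (e^0.09 − 0.7)/(1.4 − 0.7) = 0.3942/0.7000 = 0.5631
Terminal stock prices: S_u = 189, S_d = 94.5
Terminal payoffs (S − K): max(34, 0) = 34, max(-60.5, 0) = 0
Node 0 (S = 135): V_0 = e^(−0.09)·[0.5631·34.0000 + 0.4369·0.0000] = 17.4978

$17.50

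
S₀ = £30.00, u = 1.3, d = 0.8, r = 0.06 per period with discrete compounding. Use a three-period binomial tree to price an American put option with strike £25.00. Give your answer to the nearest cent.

£1.20

Risk-neutral probability p = (1 + 0.06 − 0.8)/(1.3 − 0.8) = 0.2600/0.5000 = 0.5200
Terminal stock prices: S_uuu = 65.91, S_uud = 40.56, S_udd = 24.96, S_ddd = 15.36
Terminal payoffs (K − S): max(-40.91, 0) = 0, max(-15.56, 0) = 0, max(0.04, 0) = 0.04, max(9.64, 0) = 9.64
Node uu (S = 50.7): continuation = 1/1.06·[0.5200·0.0000 + 0.4800·0.0000] = 0.0000; exercise value = 0.0000 ≤ continuation, so V_uu = 0.0000
Node ud (S = 31.2): continuation = 1/1.06·[0.5200·0.0000 + 0.4800·0.0400] = 0.0181; exercise value = 0.0000 ≤ continuation, so V_ud = 0.0181
Node dd (S = 19.2): continuation = 1/1.06·[0.5200·0.0400 + 0.4800·9.6400] = 4.3849; exercise value = 5.8000 > continuation, so V_dd = 5.8000 (exercise)
Node u (S = 39): continuation = 1/1.06·[0.5200·0.0000 + 0.4800·0.0181] = 0.0082; exercise value = 0.0000 ≤ continuation, so V_u = 0.0082
Node d (S = 24): continuation = 1/1.06·[0.5200·0.0181 + 0.4800·5.8000] = 2.6353; exercise value = 1.0000 ≤ continuation, so V_d = 2.6353
Node 0 (S = 30): continuation = 1/1.06·[0.5200·0.0082 + 0.4800·2.6353] = 1.1974; exercise value = 0.0000 ≤ continuation, so V_0 = 1.1974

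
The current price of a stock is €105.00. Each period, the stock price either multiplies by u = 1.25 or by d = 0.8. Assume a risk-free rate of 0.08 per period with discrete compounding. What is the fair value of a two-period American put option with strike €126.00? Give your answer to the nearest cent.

€21.00

Risk-neutral probability p = (1 + 0.08 − 0.8)/(1.25 − 0.8) = 0.2800/0.4500 = 0.6222
Terminal stock prices: S_uu = 164.1, S_ud = 105, S_dd = 67.2
Terminal payoffs (K − S): max(-38.06, 0) = 0, max(21, 0) = 21, max(58.8, 0) = 58.8
Node u (S = 131.2): continuation = 1/1.08·[0.6222·0.0000 + 0.3778·21.0000] = 7.3457; exercise value = 0.0000 ≤ continuation, so V_u = 7.3457
Node d (S = 84): continuation = 1/1.08·[0.6222·21.0000 + 0.3778·58.8000] = 32.6667; exercise value = 42.0000 > continuation, so V_d = 42.0000 (exercise)
Node 0 (S = 105): continuation = 1/1.08·[0.6222·7.3457 + 0.3778·42.0000] = 18.9234; exercise value = 21.0000 > continuation, so V_0 = 21.0000 (exercise)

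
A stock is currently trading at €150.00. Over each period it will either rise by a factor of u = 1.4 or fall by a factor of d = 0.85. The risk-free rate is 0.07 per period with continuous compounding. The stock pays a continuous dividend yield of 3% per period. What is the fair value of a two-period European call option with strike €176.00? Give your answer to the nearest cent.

€13.33

Per-period risk-free factor R = e^0.07 = 1.0725; dividend-adjusted growth = e^(0.07−0.03) = 1.0408.
Risk-neutral probability p = (1.0408 − 0.85)/(1.4 − 0.85) = 0.1908/0.5500 = 0.3469
Terminal stock prices: S_uu = 294, S_ud = 178.5, S_dd = 108.4
Terminal payoffs (S − K): max(118, 0) = 118, max(2.5, 0) = 2.5, max(-67.63, 0) = 0
Node u (S = 210): V_u = e^(−0.07)·[0.3469·118.0000 + 0.6531·2.5000] = 39.6922
Node d (S = 127.5): V_d = e^(−0.07)·[0.3469·2.5000 + 0.6531·0.0000] = 0.8087
Node 0 (S = 150): V_0 = e^(−0.07)·[0.3469·39.6922 + 0.6531·0.8087] = 13.3318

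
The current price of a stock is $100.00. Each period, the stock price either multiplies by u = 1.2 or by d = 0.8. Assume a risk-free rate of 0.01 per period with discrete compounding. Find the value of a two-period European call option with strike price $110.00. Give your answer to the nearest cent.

Risk-neutral probability p = (1 + 0.01 − 0.8)/(1.2 − 0.8) = 0.2100/0.4000 = 0.5250
Terminal stock prices: S_uu = 144, S_ud = 96, S_dd = 64
Terminal payoffs (S − K): max(34, 0) = 34, max(-14, 0) = 0, max(-46, 0) = 0
Node u (S = 120): V_u = 1/1.01·[0.5250·34.0000 + 0.4750·0.0000] = 17.6733
Node d (S = 80): V_d = 1/1.01·[0.5250·0.0000 + 0.4750·0.0000] = 0.0000
Node 0 (S = 100): V_0 = 1/1.01·[0.5250·17.6733 + 0.4750·0.0000] = 9.1866

$9.19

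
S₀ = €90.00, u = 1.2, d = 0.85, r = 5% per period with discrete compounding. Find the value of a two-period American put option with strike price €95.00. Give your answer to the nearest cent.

Risk-neutral probability p = (1 + 0.05 − 0.85)/(1.2 − 0.85) = 0.2000/0.3500 = 0.5714
Terminal stock prices: S_uu = 129.6, S_ud = 91.8, S_dd = 65.02
Terminal payoffs (K − S): max(-34.6, 0) = 0, max(3.2, 0) = 3.2, max(29.98, 0) = 29.98
Node u (S = 108): continuation = 1/1.05·[0.5714·0.0000 + 0.4286·3.2000] = 1.3061; exercise value = 0.0000 ≤ continuation, so V_u = 1.3061
Node d (S = 76.5): continuation = 1/1.05·[0.5714·3.2000 + 0.4286·29.9750] = 13.9762; exercise value = 18.5000 > continuation, so V_d = 18.5000 (exercise)
Node 0 (S = 90): continuation = 1/1.05·[0.5714·1.3061 + 0.4286·18.5000] = 8.2618; exercise value = 5.0000 ≤ continuation, so V_0 = 8.2618

€8.26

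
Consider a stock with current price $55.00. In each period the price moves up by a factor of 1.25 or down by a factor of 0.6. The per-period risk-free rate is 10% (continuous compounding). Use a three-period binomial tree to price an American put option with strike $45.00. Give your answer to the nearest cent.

Risk-neutral probability p = (e^0.1 − 0.6)/(1.25 − 0.6) = 0.5052/0.6500 = 0.7772
Terminal stock prices: S_uuu = 107.4, S_uud = 51.56, S_udd = 24.75, S_ddd = 11.88
Terminal payoffs (K − S): max(-62.42, 0) = 0, max(-6.562, 0) = 0, max(20.25, 0) = 20.25, max(33.12, 0) = 33.12
Node uu (S = 85.94): continuation = e^(−0.1)·[0.7772·0.0000 + 0.2228·0.0000] = 0.0000; exercise value = 0.0000 ≤ continuation, so V_uu = 0.0000
Node ud (S = 41.25): continuation = e^(−0.1)·[0.7772·0.0000 + 0.2228·20.2500] = 4.0826; exercise value = 3.7500 ≤ continuation, so V_ud = 4.0826
Node dd (S = 19.8): continuation = e^(−0.1)·[0.7772·20.2500 + 0.2228·33.1200] = 20.9177; exercise value = 25.2000 > continuation, so V_dd = 25.2000 (exercise)
Node u (S = 68.75): continuation = e^(−0.1)·[0.7772·0.0000 + 0.2228·4.0826] = 0.8231; exercise value = 0.0000 ≤ continuation, so V_u = 0.8231
Node d (S = 33): continuation = e^(−0.1)·[0.7772·4.0826 + 0.2228·25.2000] = 7.9516; exercise value = 12.0000 > continuation, so V_d = 12.0000 (exercise)
Node 0 (S = 55): continuation = e^(−0.1)·[0.7772·0.8231 + 0.2228·12.0000] = 2.9981; exercise value = 0.0000 ≤ continuation, so V_0 = 2.9981

$3.00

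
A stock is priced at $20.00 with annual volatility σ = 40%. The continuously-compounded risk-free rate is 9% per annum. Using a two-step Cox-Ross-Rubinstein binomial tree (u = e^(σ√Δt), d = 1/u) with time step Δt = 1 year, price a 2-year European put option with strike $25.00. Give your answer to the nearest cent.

$5.22

CRR parameters: u = e^(σ√Δt) = e^(0.4·√1) = 1.4918, d = 1/u = 0.6703
Per-period rate: rΔt = 0.09·1 = 0.09, so R = e^0.09 = 1.0942
Risk-neutral probability p = (e^0.09 − 0.6703)/(1.4918 − 0.6703) = 0.4239/0.8215 = 0.5159
Terminal stock prices: S_uu = 44.51, S_ud = 20, S_dd = 8.987
Terminal payoffs (K − S): max(-19.51, 0) = 0, max(5, 0) = 5, max(16.01, 0) = 16.01
Node u (S = 29.84): V_u = e^(−0.09)·[0.5159·0.0000 + 0.4841·5.0000] = 2.2119
Node d (S = 13.41): V_d = e^(−0.09)·[0.5159·5.0000 + 0.4841·16.0134] = 9.4419
Node 0 (S = 20): V_0 = e^(−0.09)·[0.5159·2.2119 + 0.4841·9.4419] = 5.2200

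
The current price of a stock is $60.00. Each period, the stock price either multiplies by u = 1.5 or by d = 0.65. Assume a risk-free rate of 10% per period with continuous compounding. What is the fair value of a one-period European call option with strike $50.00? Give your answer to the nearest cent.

Risk-neutral probability p = (e^0.1 − 0.65)/(1.5 − 0.65) = 0.4552/0.8500 = 0.5355
Terminal stock prices: S_u = 90, S_d = 39
Terminal payoffs (S − K): max(40, 0) = 40, max(-11, 0) = 0
Node 0 (S = 60): V_0 = e^(−0.1)·[0.5355·40.0000 + 0.4645·0.0000] = 19.3814

$19.38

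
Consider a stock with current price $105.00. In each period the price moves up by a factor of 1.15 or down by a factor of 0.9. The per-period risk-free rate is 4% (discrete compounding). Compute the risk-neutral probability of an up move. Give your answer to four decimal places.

p = 0.5600

Risk-neutral probability p = (1 + 0.04 − 0.9)/(1.15 − 0.9) = 0.1400/0.2500 = 0.5600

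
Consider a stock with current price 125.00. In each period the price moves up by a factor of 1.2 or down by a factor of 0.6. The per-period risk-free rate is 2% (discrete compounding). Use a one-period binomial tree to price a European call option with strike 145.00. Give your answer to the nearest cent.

3.43

Risk-neutral probability p = (1 + 0.02 − 0.6)/(1.2 − 0.6) = 0.4200/0.6000 = 0.7000
Terminal stock prices: S_u = 150, S_d = 75
Terminal payoffs (S − K): max(5, 0) = 5, max(-70, 0) = 0
Node 0 (S = 125): V_0 = 1/1.02·[0.7000·5.0000 + 0.3000·0.0000] = 3.4314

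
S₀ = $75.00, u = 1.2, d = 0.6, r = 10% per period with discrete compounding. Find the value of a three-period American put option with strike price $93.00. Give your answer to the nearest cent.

Risk-neutral probability p = (1 + 0.1 − 0.6)/(1.2 − 0.6) = 0.5000/0.6000 = 0.8333
Terminal stock prices: S_uuu = 129.6, S_uud = 64.8, S_udd = 32.4, S_ddd = 16.2
Terminal payoffs (K − S): max(-36.6, 0) = 0, max(28.2, 0) = 28.2, max(60.6, 0) = 60.6, max(76.8, 0) = 76.8
Node uu (S = 108): continuation = 1/1.1·[0.8333·0.0000 + 0.1667·28.2000] = 4.2727; exercise value = 0.0000 ≤ continuation, so V_uu = 4.2727
Node ud (S = 54): continuation = 1/1.1·[0.8333·28.2000 + 0.1667·60.6000] = 30.5455; exercise value = 39.0000 > continuation, so V_ud = 39.0000 (exercise)
Node dd (S = 27): continuation = 1/1.1·[0.8333·60.6000 + 0.1667·76.8000] = 57.5455; exercise value = 66.0000 > continuation, so V_dd = 66.0000 (exercise)
Node u (S = 90): continuation = 1/1.1·[0.8333·4.2727 + 0.1667·39.0000] = 9.1460; exercise value = 3.0000 ≤ continuation, so V_u = 9.1460
Node d (S = 45): continuation = 1/1.1·[0.8333·39.0000 + 0.1667·66.0000] = 39.5455; exercise value = 48.0000 > continuation, so V_d = 48.0000 (exercise)
Node 0 (S = 75): continuation = 1/1.1·[0.8333·9.1460 + 0.1667·48.0000] = 14.2015; exercise value = 18.0000 > continuation, so V_0 = 18.0000 (exercise)

$18.00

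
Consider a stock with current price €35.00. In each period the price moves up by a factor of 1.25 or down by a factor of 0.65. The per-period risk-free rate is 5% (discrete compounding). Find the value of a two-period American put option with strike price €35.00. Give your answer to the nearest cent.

€5.21

Risk-neutral probability p = (1 + 0.05 − 0.65)/(1.25 − 0.65) = 0.4000/0.6000 = 0.6667
Terminal stock prices: S_uu = 54.69, S_ud = 28.44, S_dd = 14.79
Terminal payoffs (K − S): max(-19.69, 0) = 0, max(6.562, 0) = 6.562, max(20.21, 0) = 20.21
Node u (S = 43.75): continuation = 1/1.05·[0.6667·0.0000 + 0.3333·6.5625] = 2.0833; exercise value = 0.0000 ≤ continuation, so V_u = 2.0833
Node d (S = 22.75): continuation = 1/1.05·[0.6667·6.5625 + 0.3333·20.2125] = 10.5833; exercise value = 12.2500 > continuation, so V_d = 12.2500 (exercise)
Node 0 (S = 35): continuation = 1/1.05·[0.6667·2.0833 + 0.3333·12.2500] = 5.2116; exercise value = 0.0000 ≤ continuation, so V_0 = 5.2116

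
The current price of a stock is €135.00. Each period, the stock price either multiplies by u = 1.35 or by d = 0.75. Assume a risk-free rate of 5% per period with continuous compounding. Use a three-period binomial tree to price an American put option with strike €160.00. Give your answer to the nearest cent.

€33.98

Risk-neutral probability p = (e^0.05 − 0.75)/(1.35 − 0.75) = 0.3013/0.6000 = 0.5021
Terminal stock prices: S_uuu = 332.2, S_uud = 184.5, S_udd = 102.5, S_ddd = 56.95
Terminal payoffs (K − S): max(-172.2, 0) = 0, max(-24.53, 0) = 0, max(57.48, 0) = 57.48, max(103, 0) = 103
Node uu (S = 246): continuation = e^(−0.05)·[0.5021·0.0000 + 0.4979·0.0000] = 0.0000; exercise value = 0.0000 ≤ continuation, so V_uu = 0.0000
Node ud (S = 136.7): continuation = e^(−0.05)·[0.5021·0.0000 + 0.4979·57.4844] = 27.2246; exercise value = 23.3125 ≤ continuation, so V_ud = 27.2246
Node dd (S = 75.94): continuation = e^(−0.05)·[0.5021·57.4844 + 0.4979·103.0469] = 76.2592; exercise value = 84.0625 > continuation, so V_dd = 84.0625 (exercise)
Node u (S = 182.2): continuation = e^(−0.05)·[0.5021·0.0000 + 0.4979·27.2246] = 12.8935; exercise value = 0.0000 ≤ continuation, so V_u = 12.8935
Node d (S = 101.2): continuation = e^(−0.05)·[0.5021·27.2246 + 0.4979·84.0625] = 52.8152; exercise value = 58.7500 > continuation, so V_d = 58.7500 (exercise)
Node 0 (S = 135): continuation = e^(−0.05)·[0.5021·12.8935 + 0.4979·58.7500] = 33.9823; exercise value = 25.0000 ≤ continuation, so V_0 = 33.9823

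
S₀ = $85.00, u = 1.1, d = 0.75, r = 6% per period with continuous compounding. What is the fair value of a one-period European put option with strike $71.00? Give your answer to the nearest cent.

$0.74

Risk-neutral probability p = (e^0.06 − 0.75)/(1.1 − 0.75) = 0.3118/0.3500 = 0.8910
Terminal stock prices: S_u = 93.5, S_d = 63.75
Terminal payoffs (K − S): max(-22.5, 0) = 0, max(7.25, 0) = 7.25
Node 0 (S = 85): V_0 = e^(−0.06)·[0.8910·0.0000 + 0.1090·7.2500] = 0.7445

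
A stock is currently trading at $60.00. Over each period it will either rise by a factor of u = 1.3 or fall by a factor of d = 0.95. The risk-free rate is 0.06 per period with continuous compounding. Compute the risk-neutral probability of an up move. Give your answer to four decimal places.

p = 0.3195

Risk-neutral probability p = (e^0.06 − 0.95)/(1.3 − 0.95) = 0.1118/0.3500 = 0.3195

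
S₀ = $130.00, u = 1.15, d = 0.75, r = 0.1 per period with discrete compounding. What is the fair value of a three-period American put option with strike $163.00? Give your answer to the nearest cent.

Risk-neutral probability p = (1 + 0.1 − 0.75)/(1.15 − 0.75) = 0.3500/0.4000 = 0.8750
Terminal stock prices: S_uuu = 197.7, S_uud = 128.9, S_udd = 84.09, S_ddd = 54.84
Terminal payoffs (K − S): max(-34.71, 0) = 0, max(34.06, 0) = 34.06, max(78.91, 0) = 78.91, max(108.2, 0) = 108.2
Node uu (S = 171.9): continuation = 1/1.1·[0.8750·0.0000 + 0.1250·34.0563] = 3.8700; exercise value = 0.0000 ≤ continuation, so V_uu = 3.8700
Node ud (S = 112.1): continuation = 1/1.1·[0.8750·34.0563 + 0.1250·78.9062] = 36.0568; exercise value = 50.8750 > continuation, so V_ud = 50.8750 (exercise)
Node dd (S = 73.12): continuation = 1/1.1·[0.8750·78.9062 + 0.1250·108.1562] = 75.0568; exercise value = 89.8750 > continuation, so V_dd = 89.8750 (exercise)
Node u (S = 149.5): continuation = 1/1.1·[0.8750·3.8700 + 0.1250·50.8750] = 8.8597; exercise value = 13.5000 > continuation, so V_u = 13.5000 (exercise)
Node d (S = 97.5): continuation = 1/1.1·[0.8750·50.8750 + 0.1250·89.8750] = 50.6818; exercise value = 65.5000 > continuation, so V_d = 65.5000 (exercise)
Node 0 (S = 130): continuation = 1/1.1·[0.8750·13.5000 + 0.1250·65.5000] = 18.1818; exercise value = 33.0000 > continuation, so V_0 = 33.0000 (exercise)

$33.00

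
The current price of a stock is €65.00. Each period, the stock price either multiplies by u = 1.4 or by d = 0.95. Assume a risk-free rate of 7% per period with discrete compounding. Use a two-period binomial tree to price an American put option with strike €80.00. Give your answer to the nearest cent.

€15.00

Risk-neutral probability p = (1 + 0.07 − 0.95)/(1.4 − 0.95) = 0.1200/0.4500 = 0.2667
Terminal stock prices: S_uu = 127.4, S_ud = 86.45, S_dd = 58.66
Terminal payoffs (K − S): max(-47.4, 0) = 0, max(-6.45, 0) = 0, max(21.34, 0) = 21.34
Node u (S = 91): continuation = 1/1.07·[0.2667·0.0000 + 0.7333·0.0000] = 0.0000; exercise value = 0.0000 ≤ continuation, so V_u = 0.0000
Node d (S = 61.75): continuation = 1/1.07·[0.2667·0.0000 + 0.7333·21.3375] = 14.6238; exercise value = 18.2500 > continuation, so V_d = 18.2500 (exercise)
Node 0 (S = 65): continuation = 1/1.07·[0.2667·0.0000 + 0.7333·18.2500] = 12.5078; exercise value = 15.0000 > continuation, so V_0 = 15.0000 (exercise)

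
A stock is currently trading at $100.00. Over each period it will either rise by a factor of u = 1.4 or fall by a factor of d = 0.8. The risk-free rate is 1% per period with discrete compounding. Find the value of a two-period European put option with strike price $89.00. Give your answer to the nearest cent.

$10.35

Risk-neutral probability p = (1 + 0.01 − 0.8)/(1.4 − 0.8) = 0.2100/0.6000 = 0.3500
Terminal stock prices: S_uu = 196, S_ud = 112, S_dd = 64
Terminal payoffs (K − S): max(-107, 0) = 0, max(-23, 0) = 0, max(25, 0) = 25
Node u (S = 140): V_u = 1/1.01·[0.3500·0.0000 + 0.6500·0.0000] = 0.0000
Node d (S = 80): V_d = 1/1.01·[0.3500·0.0000 + 0.6500·25.0000] = 16.0891
Node 0 (S = 100): V_0 = 1/1.01·[0.3500·0.0000 + 0.6500·16.0891] = 10.3544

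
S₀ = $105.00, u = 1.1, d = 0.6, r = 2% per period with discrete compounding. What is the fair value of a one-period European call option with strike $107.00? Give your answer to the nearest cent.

Risk-neutral probability p = (1 + 0.02 − 0.6)/(1.1 − 0.6) = 0.4200/0.5000 = 0.8400
Terminal stock prices: S_u = 115.5, S_d = 63
Terminal payoffs (S − K): max(8.5, 0) = 8.5, max(-44, 0) = 0
Node 0 (S = 105): V_0 = 1/1.02·[0.8400·8.5000 + 0.1600·0.0000] = 7.0000

$7.00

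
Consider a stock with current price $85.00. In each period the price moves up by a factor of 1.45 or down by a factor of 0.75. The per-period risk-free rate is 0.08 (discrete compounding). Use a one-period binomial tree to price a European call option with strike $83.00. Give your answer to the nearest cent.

Risk-neutral probability p = (1 + 0.08 − 0.75)/(1.45 − 0.75) = 0.3300/0.7000 = 0.4714
Terminal stock prices: S_u = 123.2, S_d = 63.75
Terminal payoffs (S − K): max(40.25, 0) = 40.25, max(-19.25, 0) = 0
Node 0 (S = 85): V_0 = 1/1.08·[0.4714·40.2500 + 0.5286·0.0000] = 17.5694

$17.57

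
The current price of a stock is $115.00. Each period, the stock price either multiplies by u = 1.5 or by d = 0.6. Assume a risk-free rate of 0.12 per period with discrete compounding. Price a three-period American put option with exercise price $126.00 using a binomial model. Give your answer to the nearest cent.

Risk-neutral probability p = (1 + 0.12 − 0.6)/(1.5 − 0.6) = 0.5200/0.9000 = 0.5778
Terminal stock prices: S_uuu = 388.1, S_uud = 155.2, S_udd = 62.1, S_ddd = 24.84
Terminal payoffs (K − S): max(-262.1, 0) = 0, max(-29.25, 0) = 0, max(63.9, 0) = 63.9, max(101.2, 0) = 101.2
Node uu (S = 258.8): continuation = 1/1.12·[0.5778·0.0000 + 0.4222·0.0000] = 0.0000; exercise value = 0.0000 ≤ continuation, so V_uu = 0.0000
Node ud (S = 103.5): continuation = 1/1.12·[0.5778·0.0000 + 0.4222·63.9000] = 24.0893; exercise value = 22.5000 ≤ continuation, so V_ud = 24.0893
Node dd (S = 41.4): continuation = 1/1.12·[0.5778·63.9000 + 0.4222·101.1600] = 71.1000; exercise value = 84.6000 > continuation, so V_dd = 84.6000 (exercise)
Node u (S = 172.5): continuation = 1/1.12·[0.5778·0.0000 + 0.4222·24.0893] = 9.0813; exercise value = 0.0000 ≤ continuation, so V_u = 9.0813
Node d (S = 69): continuation = 1/1.12·[0.5778·24.0893 + 0.4222·84.6000] = 44.3199; exercise value = 57.0000 > continuation, so V_d = 57.0000 (exercise)
Node 0 (S = 115): continuation = 1/1.12·[0.5778·9.0813 + 0.4222·57.0000] = 26.1729; exercise value = 11.0000 ≤ continuation, so V_0 = 26.1729

$26.17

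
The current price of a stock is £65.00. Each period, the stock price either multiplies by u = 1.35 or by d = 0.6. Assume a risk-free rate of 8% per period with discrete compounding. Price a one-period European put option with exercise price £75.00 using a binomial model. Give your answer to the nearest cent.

£12.00

Risk-neutral probability p = (1 + 0.08 − 0.6)/(1.35 − 0.6) = 0.4800/0.7500 = 0.6400
Terminal stock prices: S_u = 87.75, S_d = 39
Terminal payoffs (K − S): max(-12.75, 0) = 0, max(36, 0) = 36
Node 0 (S = 65): V_0 = 1/1.08·[0.6400·0.0000 + 0.3600·36.0000] = 12.0000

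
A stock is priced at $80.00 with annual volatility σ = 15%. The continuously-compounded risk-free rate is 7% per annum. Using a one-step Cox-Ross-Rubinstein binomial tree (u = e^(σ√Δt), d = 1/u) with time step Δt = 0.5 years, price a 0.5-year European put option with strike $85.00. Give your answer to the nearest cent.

$4.52

CRR parameters: u = e^(σ√Δt) = e^(0.15·√0.5) = 1.1119, d = 1/u = 0.8994
Per-period rate: rΔt = 0.07·0.5 = 0.035, so R = e^0.035 = 1.0356
Risk-neutral probability p = (e^0.035 − 0.8994)/(1.1119 − 0.8994) = 0.1363/0.2125 = 0.6411
Terminal stock prices: S_u = 88.95, S_d = 71.95
Terminal payoffs (K − S): max(-3.952, 0) = 0, max(13.05, 0) = 13.05
Node 0 (S = 80): V_0 = e^(−0.035)·[0.6411·0.0000 + 0.3589·13.0508] = 4.5227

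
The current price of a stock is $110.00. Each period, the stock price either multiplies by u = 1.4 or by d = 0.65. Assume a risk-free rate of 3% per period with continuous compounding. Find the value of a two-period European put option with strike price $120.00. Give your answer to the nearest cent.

Risk-neutral probability p = (e^0.03 − 0.65)/(1.4 − 0.65) = 0.3805/0.7500 = 0.5073
Terminal stock prices: S_uu = 215.6, S_ud = 100.1, S_dd = 46.48
Terminal payoffs (K − S): max(-95.6, 0) = 0, max(19.9, 0) = 19.9, max(73.53, 0) = 73.53
Node u (S = 154): V_u = e^(−0.03)·[0.5073·0.0000 + 0.4927·19.9000] = 9.5155
Node d (S = 71.5): V_d = e^(−0.03)·[0.5073·19.9000 + 0.4927·73.5250] = 44.9535
Node 0 (S = 110): V_0 = e^(−0.03)·[0.5073·9.5155 + 0.4927·44.9535] = 26.1795

$26.18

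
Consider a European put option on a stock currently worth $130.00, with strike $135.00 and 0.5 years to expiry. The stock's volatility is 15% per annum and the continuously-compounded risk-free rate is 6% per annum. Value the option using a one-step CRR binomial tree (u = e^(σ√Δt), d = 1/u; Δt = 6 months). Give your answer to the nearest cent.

$6.72

CRR parameters: u = e^(σ√Δt) = e^(0.15·√0.5) = 1.1119, d = 1/u = 0.8994
Per-period rate: rΔt = 0.06·0.5 = 0.03, so R = e^0.03 = 1.0305
Risk-neutral probability p = (e^0.03 − 0.8994)/(1.1119 − 0.8994) = 0.1311/0.2125 = 0.6168
Terminal stock prices: S_u = 144.5, S_d = 116.9
Terminal payoffs (K − S): max(-9.546, 0) = 0, max(18.08, 0) = 18.08
Node 0 (S = 130): V_0 = e^(−0.03)·[0.6168·0.0000 + 0.3832·18.0825] = 6.7244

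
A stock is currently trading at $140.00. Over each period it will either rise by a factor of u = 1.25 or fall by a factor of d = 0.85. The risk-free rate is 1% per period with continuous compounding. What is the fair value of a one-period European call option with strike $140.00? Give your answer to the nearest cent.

Risk-neutral probability p = (e^0.01 − 0.85)/(1.25 − 0.85) = 0.1601/0.4000 = 0.4001
Terminal stock prices: S_u = 175, S_d = 119
Terminal payoffs (S − K): max(35, 0) = 35, max(-21, 0) = 0
Node 0 (S = 140): V_0 = e^(−0.01)·[0.4001·35.0000 + 0.5999·0.0000] = 13.8650

$13.87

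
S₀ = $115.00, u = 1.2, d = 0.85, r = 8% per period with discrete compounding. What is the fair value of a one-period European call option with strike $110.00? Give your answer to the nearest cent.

$17.04

Risk-neutral probability p = (1 + 0.08 − 0.85)/(1.2 − 0.85) = 0.2300/0.3500 = 0.6571
Terminal stock prices: S_u = 138, S_d = 97.75
Terminal payoffs (S − K): max(28, 0) = 28, max(-12.25, 0) = 0
Node 0 (S = 115): V_0 = 1/1.08·[0.6571·28.0000 + 0.3429·0.0000] = 17.0370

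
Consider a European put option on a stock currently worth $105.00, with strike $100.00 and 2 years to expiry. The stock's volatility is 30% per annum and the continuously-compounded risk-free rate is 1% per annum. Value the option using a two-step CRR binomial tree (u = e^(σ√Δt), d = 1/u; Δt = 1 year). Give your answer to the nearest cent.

CRR parameters: u = e^(σ√Δt) = e^(0.3·√1) = 1.3499, d = 1/u = 0.7408
Per-period rate: rΔt = 0.01·1 = 0.01, so R = e^0.01 = 1.0101
Risk-neutral probability p = (e^0.01 − 0.7408)/(1.3499 − 0.7408) = 0.2692/0.6090 = 0.4421
Terminal stock prices: S_uu = 191.3, S_ud = 105, S_dd = 57.63
Terminal payoffs (K − S): max(-91.32, 0) = 0, max(-5, 0) = 0, max(42.37, 0) = 42.37
Node u (S = 141.7): V_u = e^(−0.01)·[0.4421·0.0000 + 0.5579·0.0000] = 0.0000
Node d (S = 77.79): V_d = e^(−0.01)·[0.4421·0.0000 + 0.5579·42.3748] = 23.4074
Node 0 (S = 105): V_0 = e^(−0.01)·[0.4421·0.0000 + 0.5579·23.4074] = 12.9300

$12.93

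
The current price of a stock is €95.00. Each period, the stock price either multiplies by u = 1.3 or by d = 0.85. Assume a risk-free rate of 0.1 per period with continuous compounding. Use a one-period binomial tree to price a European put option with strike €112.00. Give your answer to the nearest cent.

Risk-neutral probability p = (e^0.1 − 0.85)/(1.3 − 0.85) = 0.2552/0.4500 = 0.5670
Terminal stock prices: S_u = 123.5, S_d = 80.75
Terminal payoffs (K − S): max(-11.5, 0) = 0, max(31.25, 0) = 31.25
Node 0 (S = 95): V_0 = e^(−0.1)·[0.5670·0.0000 + 0.4330·31.2500] = 12.2423

€12.24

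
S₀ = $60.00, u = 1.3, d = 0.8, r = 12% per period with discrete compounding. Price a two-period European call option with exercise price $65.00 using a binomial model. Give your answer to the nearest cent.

Risk-neutral probability p = (1 + 0.12 − 0.8)/(1.3 − 0.8) = 0.3200/0.5000 = 0.6400
Terminal stock prices: S_uu = 101.4, S_ud = 62.4, S_dd = 38.4
Terminal payoffs (S − K): max(36.4, 0) = 36.4, max(-2.6, 0) = 0, max(-26.6, 0) = 0
Node u (S = 78): V_u = 1/1.12·[0.6400·36.4000 + 0.3600·0.0000] = 20.8000
Node d (S = 48): V_d = 1/1.12·[0.6400·0.0000 + 0.3600·0.0000] = 0.0000
Node 0 (S = 60): V_0 = 1/1.12·[0.6400·20.8000 + 0.3600·0.0000] = 11.8857

$11.89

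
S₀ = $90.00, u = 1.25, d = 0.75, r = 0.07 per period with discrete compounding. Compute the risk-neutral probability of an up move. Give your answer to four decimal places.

Risk-neutral probability p = (1 + 0.07 − 0.75)/(1.25 − 0.75) = 0.3200/0.5000 = 0.6400

p = 0.6400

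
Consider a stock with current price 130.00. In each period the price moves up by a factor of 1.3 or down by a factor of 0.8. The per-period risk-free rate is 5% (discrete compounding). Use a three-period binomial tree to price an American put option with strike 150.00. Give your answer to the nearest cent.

26.42

Risk-neutral probability p = (1 + 0.05 − 0.8)/(1.3 − 0.8) = 0.2500/0.5000 = 0.5000
Terminal stock prices: S_uuu = 285.6, S_uud = 175.8, S_udd = 108.2, S_ddd = 66.56
Terminal payoffs (K − S): max(-135.6, 0) = 0, max(-25.76, 0) = 0, max(41.84, 0) = 41.84, max(83.44, 0) = 83.44
Node uu (S = 219.7): continuation = 1/1.05·[0.5000·0.0000 + 0.5000·0.0000] = 0.0000; exercise value = 0.0000 ≤ continuation, so V_uu = 0.0000
Node ud (S = 135.2): continuation = 1/1.05·[0.5000·0.0000 + 0.5000·41.8400] = 19.9238; exercise value = 14.8000 ≤ continuation, so V_ud = 19.9238
Node dd (S = 83.2): continuation = 1/1.05·[0.5000·41.8400 + 0.5000·83.4400] = 59.6571; exercise value = 66.8000 > continuation, so V_dd = 66.8000 (exercise)
Node u (S = 169): continuation = 1/1.05·[0.5000·0.0000 + 0.5000·19.9238] = 9.4875; exercise value = 0.0000 ≤ continuation, so V_u = 9.4875
Node d (S = 104): continuation = 1/1.05·[0.5000·19.9238 + 0.5000·66.8000] = 41.2971; exercise value = 46.0000 > continuation, so V_d = 46.0000 (exercise)
Node 0 (S = 130): continuation = 1/1.05·[0.5000·9.4875 + 0.5000·46.0000] = 26.4226; exercise value = 20.0000 ≤ continuation, so V_0 = 26.4226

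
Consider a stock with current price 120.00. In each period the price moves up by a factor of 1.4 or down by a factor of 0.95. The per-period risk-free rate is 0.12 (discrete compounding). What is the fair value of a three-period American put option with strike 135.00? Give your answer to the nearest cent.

15.00

Risk-neutral probability p = (1 + 0.12 − 0.95)/(1.4 − 0.95) = 0.1700/0.4500 = 0.3778
Terminal stock prices: S_uuu = 329.3, S_uud = 223.4, S_udd = 151.6, S_ddd = 102.9
Terminal payoffs (K − S): max(-194.3, 0) = 0, max(-88.44, 0) = 0, max(-16.62, 0) = 0, max(32.12, 0) = 32.12
Node uu (S = 235.2): continuation = 1/1.12·[0.3778·0.0000 + 0.6222·0.0000] = 0.0000; exercise value = 0.0000 ≤ continuation, so V_uu = 0.0000
Node ud (S = 159.6): continuation = 1/1.12·[0.3778·0.0000 + 0.6222·0.0000] = 0.0000; exercise value = 0.0000 ≤ continuation, so V_ud = 0.0000
Node dd (S = 108.3): continuation = 1/1.12·[0.3778·0.0000 + 0.6222·32.1150] = 17.8417; exercise value = 26.7000 > continuation, so V_dd = 26.7000 (exercise)
Node u (S = 168): continuation = 1/1.12·[0.3778·0.0000 + 0.6222·0.0000] = 0.0000; exercise value = 0.0000 ≤ continuation, so V_u = 0.0000
Node d (S = 114): continuation = 1/1.12·[0.3778·0.0000 + 0.6222·26.7000] = 14.8333; exercise value = 21.0000 > continuation, so V_d = 21.0000 (exercise)
Node 0 (S = 120): continuation = 1/1.12·[0.3778·0.0000 + 0.6222·21.0000] = 11.6667; exercise value = 15.0000 > continuation, so V_0 = 15.0000 (exercise)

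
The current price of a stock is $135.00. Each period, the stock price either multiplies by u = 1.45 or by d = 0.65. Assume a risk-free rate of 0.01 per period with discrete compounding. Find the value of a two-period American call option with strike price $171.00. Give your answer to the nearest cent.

Risk-neutral probability p = (1 + 0.01 − 0.65)/(1.45 − 0.65) = 0.3600/0.8000 = 0.4500
Terminal stock prices: S_uu = 283.8, S_ud = 127.2, S_dd = 57.04
Terminal payoffs (S − K): max(112.8, 0) = 112.8, max(-43.76, 0) = 0, max(-114, 0) = 0
Node u (S = 195.8): continuation = 1/1.01·[0.4500·112.8375 + 0.5500·0.0000] = 50.2741; exercise value = 24.7500 ≤ continuation, so V_u = 50.2741
Node d (S = 87.75): continuation = 1/1.01·[0.4500·0.0000 + 0.5500·0.0000] = 0.0000; exercise value = 0.0000 ≤ continuation, so V_d = 0.0000
Node 0 (S = 135): continuation = 1/1.01·[0.4500·50.2741 + 0.5500·0.0000] = 22.3994; exercise value = 0.0000 ≤ continuation, so V_0 = 22.3994

$22.40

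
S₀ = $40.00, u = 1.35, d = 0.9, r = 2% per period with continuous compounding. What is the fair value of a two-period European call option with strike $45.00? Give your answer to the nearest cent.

Risk-neutral probability p = (e^0.02 − 0.9)/(1.35 − 0.9) = 0.1202/0.4500 = 0.2671
Terminal stock prices: S_uu = 72.9, S_ud = 48.6, S_dd = 32.4
Terminal payoffs (S − K): max(27.9, 0) = 27.9, max(3.6, 0) = 3.6, max(-12.6, 0) = 0
Node u (S = 54): V_u = e^(−0.02)·[0.2671·27.9000 + 0.7329·3.6000] = 9.8911
Node d (S = 36): V_d = e^(−0.02)·[0.2671·3.6000 + 0.7329·0.0000] = 0.9426
Node 0 (S = 40): V_0 = e^(−0.02)·[0.2671·9.8911 + 0.7329·0.9426] = 3.2668

$3.27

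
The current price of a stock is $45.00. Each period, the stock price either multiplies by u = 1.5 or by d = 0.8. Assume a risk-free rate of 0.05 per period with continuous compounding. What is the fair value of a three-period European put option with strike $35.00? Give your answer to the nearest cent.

Risk-neutral probability p = (e^0.05 − 0.8)/(1.5 − 0.8) = 0.2513/0.7000 = 0.3590
Terminal stock prices: S_uuu = 151.9, S_uud = 81, S_udd = 43.2, S_ddd = 23.04
Terminal payoffs (K − S): max(-116.9, 0) = 0, max(-46, 0) = 0, max(-8.2, 0) = 0, max(11.96, 0) = 11.96
Node uu (S = 101.2): V_uu = e^(−0.05)·[0.3590·0.0000 + 0.6410·0.0000] = 0.0000
Node ud (S = 54): V_ud = e^(−0.05)·[0.3590·0.0000 + 0.6410·0.0000] = 0.0000
Node dd (S = 28.8): V_dd = e^(−0.05)·[0.3590·0.0000 + 0.6410·11.9600] = 7.2929
Node u (S = 67.5): V_u = e^(−0.05)·[0.3590·0.0000 + 0.6410·0.0000] = 0.0000
Node d (S = 36): V_d = e^(−0.05)·[0.3590·0.0000 + 0.6410·7.2929] = 4.4471
Node 0 (S = 45): V_0 = e^(−0.05)·[0.3590·0.0000 + 0.6410·4.4471] = 2.7117

$2.71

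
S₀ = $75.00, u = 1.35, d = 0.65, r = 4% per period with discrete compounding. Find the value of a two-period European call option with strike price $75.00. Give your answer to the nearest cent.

Risk-neutral probability p = (1 + 0.04 − 0.65)/(1.35 − 0.65) = 0.3900/0.7000 = 0.5571
Terminal stock prices: S_uu = 136.7, S_ud = 65.81, S_dd = 31.69
Terminal payoffs (S − K): max(61.69, 0) = 61.69, max(-9.188, 0) = 0, max(-43.31, 0) = 0
Node u (S = 101.2): V_u = 1/1.04·[0.5571·61.6875 + 0.4429·0.0000] = 33.0469
Node d (S = 48.75): V_d = 1/1.04·[0.5571·0.0000 + 0.4429·0.0000] = 0.0000
Node 0 (S = 75): V_0 = 1/1.04·[0.5571·33.0469 + 0.4429·0.0000] = 17.7037

$17.70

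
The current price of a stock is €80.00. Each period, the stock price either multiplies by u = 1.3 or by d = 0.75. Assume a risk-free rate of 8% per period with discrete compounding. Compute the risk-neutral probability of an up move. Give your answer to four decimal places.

Risk-neutral probability p = (1 + 0.08 − 0.75)/(1.3 − 0.75) = 0.3300/0.5500 = 0.6000

p = 0.6000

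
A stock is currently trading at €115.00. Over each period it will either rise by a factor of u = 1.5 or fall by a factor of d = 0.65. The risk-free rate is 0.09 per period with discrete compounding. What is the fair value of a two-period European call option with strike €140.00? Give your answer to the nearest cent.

€26.78

Risk-neutral probability p = (1 + 0.09 − 0.65)/(1.5 − 0.65) = 0.4400/0.8500 = 0.5176
Terminal stock prices: S_uu = 258.8, S_ud = 112.1, S_dd = 48.59
Terminal payoffs (S − K): max(118.8, 0) = 118.8, max(-27.88, 0) = 0, max(-91.41, 0) = 0
Node u (S = 172.5): V_u = 1/1.09·[0.5176·118.7500 + 0.4824·0.0000] = 56.3950
Node d (S = 74.75): V_d = 1/1.09·[0.5176·0.0000 + 0.4824·0.0000] = 0.0000
Node 0 (S = 115): V_0 = 1/1.09·[0.5176·56.3950 + 0.4824·0.0000] = 26.7823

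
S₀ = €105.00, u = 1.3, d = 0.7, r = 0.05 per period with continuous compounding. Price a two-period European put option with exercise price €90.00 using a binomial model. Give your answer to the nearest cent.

€5.99

Risk-neutral probability p = (e^0.05 − 0.7)/(1.3 − 0.7) = 0.3513/0.6000 = 0.5855
Terminal stock prices: S_uu = 177.5, S_ud = 95.55, S_dd = 51.45
Terminal payoffs (K − S): max(-87.45, 0) = 0, max(-5.55, 0) = 0, max(38.55, 0) = 38.55
Node u (S = 136.5): V_u = e^(−0.05)·[0.5855·0.0000 + 0.4145·0.0000] = 0.0000
Node d (S = 73.5): V_d = e^(−0.05)·[0.5855·0.0000 + 0.4145·38.5500] = 15.2014
Node 0 (S = 105): V_0 = e^(−0.05)·[0.5855·0.0000 + 0.4145·15.2014] = 5.9944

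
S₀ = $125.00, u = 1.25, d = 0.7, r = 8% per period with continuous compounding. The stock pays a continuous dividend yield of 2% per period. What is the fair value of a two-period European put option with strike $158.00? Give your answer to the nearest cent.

Per-period risk-free factor R = e^0.08 = 1.0833; dividend-adjusted growth = e^(0.08−0.02) = 1.0618.
Risk-neutral probability p = (1.0618 − 0.7)/(1.25 − 0.7) = 0.3618/0.5500 = 0.6579
Terminal stock prices: S_uu = 195.3, S_ud = 109.4, S_dd = 61.25
Terminal payoffs (K − S): max(-37.31, 0) = 0, max(48.62, 0) = 48.62, max(96.75, 0) = 96.75
Node u (S = 156.2): V_u = e^(−0.08)·[0.6579·0.0000 + 0.3421·48.6250] = 15.3564
Node d (S = 87.5): V_d = e^(−0.08)·[0.6579·48.6250 + 0.3421·96.7500] = 60.0850
Node 0 (S = 125): V_0 = e^(−0.08)·[0.6579·15.3564 + 0.3421·60.0850] = 28.3016

$28.30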